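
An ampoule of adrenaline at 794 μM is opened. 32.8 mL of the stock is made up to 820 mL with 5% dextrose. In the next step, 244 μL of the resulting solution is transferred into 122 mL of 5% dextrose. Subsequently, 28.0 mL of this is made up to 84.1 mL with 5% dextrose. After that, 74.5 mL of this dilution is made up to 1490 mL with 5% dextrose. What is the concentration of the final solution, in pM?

Overall dilution factor = 25 × 501 × 3.004 × 20 = 7.52 × 10⁵.
794 μM / 7.52 × 10⁵ = 1.06 × 10⁻³ μM = 1060 pM.

1060 pM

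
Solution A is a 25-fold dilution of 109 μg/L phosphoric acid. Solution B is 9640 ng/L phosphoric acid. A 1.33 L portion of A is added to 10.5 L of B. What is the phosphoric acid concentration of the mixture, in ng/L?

C_A = 109 μg/L / 25 = 4.36 μg/L.
C_B = 9640 ng/L = 9.64 μg/L.
C_mix = (C_A·V_A + C_B·V_B)/(V_A + V_B) = (4.36×1.33 + 9.64×10.5) / 11.83 = 9.05 μg/L = 9050 ng/L.

9050 ng/L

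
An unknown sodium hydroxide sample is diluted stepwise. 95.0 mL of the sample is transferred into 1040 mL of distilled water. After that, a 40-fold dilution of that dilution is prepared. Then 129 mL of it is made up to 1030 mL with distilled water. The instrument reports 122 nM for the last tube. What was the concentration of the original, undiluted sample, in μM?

466 μM

Overall dilution factor = 11.95 × 40 × 7.984 = 3816.
Original = 122 nM × 3816 = 4.66 × 10⁵ nM = 466 μM.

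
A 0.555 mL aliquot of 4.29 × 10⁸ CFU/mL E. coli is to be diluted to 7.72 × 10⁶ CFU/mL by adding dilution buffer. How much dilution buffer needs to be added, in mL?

V₂ = C₁V₁/C₂ = 4.29 × 10⁸ × 0.555 / 7.72 × 10⁶ = 30.8 mL.
Diluent to add = V₂ − V₁ = 30.8 − 0.555 = 30.3 mL.

30.3 mL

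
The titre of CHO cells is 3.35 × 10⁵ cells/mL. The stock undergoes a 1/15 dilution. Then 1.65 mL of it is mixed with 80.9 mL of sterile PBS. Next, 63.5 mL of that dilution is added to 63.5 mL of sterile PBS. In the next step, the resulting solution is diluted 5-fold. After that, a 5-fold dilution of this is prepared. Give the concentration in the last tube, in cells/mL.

Overall dilution factor = 15 × 50.03 × 2 × 5 × 5 = 3.75 × 10⁴.
3.35 × 10⁵ cells/mL / 3.75 × 10⁴ = 8.93 cells/mL.

8.93 cells/mL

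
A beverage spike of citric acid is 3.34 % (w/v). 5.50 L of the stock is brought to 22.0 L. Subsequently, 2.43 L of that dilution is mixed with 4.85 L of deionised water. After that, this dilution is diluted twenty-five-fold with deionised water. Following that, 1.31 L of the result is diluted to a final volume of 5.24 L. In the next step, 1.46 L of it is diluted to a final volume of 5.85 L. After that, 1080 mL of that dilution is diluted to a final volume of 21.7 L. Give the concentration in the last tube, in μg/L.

Overall dilution factor = 4 × 2.996 × 25 × 4 × 4.007 × 20.09 = 9.65 × 10⁴.
3.34 % (w/v) / 9.65 × 10⁴ = 3.46 × 10⁻⁵ % (w/v) = 346 μg/L.

346 μg/L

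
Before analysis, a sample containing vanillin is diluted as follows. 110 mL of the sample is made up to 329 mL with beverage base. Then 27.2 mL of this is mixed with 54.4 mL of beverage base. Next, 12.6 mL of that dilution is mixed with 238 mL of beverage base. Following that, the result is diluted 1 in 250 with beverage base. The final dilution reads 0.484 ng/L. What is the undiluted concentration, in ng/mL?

21.6 ng/mL

Overall dilution factor = 2.991 × 3 × 19.89 × 250 = 4.46 × 10⁴.
Original = 0.484 ng/L × 4.46 × 10⁴ = 2.16 × 10⁴ ng/L = 21.6 ng/mL.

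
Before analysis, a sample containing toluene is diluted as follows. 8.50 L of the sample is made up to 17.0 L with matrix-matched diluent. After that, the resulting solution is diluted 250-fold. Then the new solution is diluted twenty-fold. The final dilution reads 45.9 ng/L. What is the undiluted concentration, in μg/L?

Overall dilution factor = 2 × 250 × 20 = 1.00 × 10⁴.
Original = 45.9 ng/L × 1.00 × 10⁴ = 4.59 × 10⁵ ng/L = 459 μg/L.

459 μg/L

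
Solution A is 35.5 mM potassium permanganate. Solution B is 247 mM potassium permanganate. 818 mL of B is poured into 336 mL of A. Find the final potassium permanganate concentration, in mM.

C_mix = (C_A·V_A + C_B·V_B)/(V_A + V_B) = (35.5×336 + 247×818) / 1154 = 185 mM.

185 mM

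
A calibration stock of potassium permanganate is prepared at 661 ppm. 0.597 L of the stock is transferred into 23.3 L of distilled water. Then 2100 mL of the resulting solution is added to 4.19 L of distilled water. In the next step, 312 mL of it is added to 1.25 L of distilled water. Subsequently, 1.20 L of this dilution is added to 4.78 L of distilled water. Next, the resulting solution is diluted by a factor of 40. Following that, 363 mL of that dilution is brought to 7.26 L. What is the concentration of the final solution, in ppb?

Overall dilution factor = 40.03 × 2.995 × 5.006 × 4.983 × 40 × 20 = 2.39 × 10⁶.
661 ppm / 2.39 × 10⁶ = 2.76 × 10⁻⁴ ppm = 0.276 ppb.

0.276 ppb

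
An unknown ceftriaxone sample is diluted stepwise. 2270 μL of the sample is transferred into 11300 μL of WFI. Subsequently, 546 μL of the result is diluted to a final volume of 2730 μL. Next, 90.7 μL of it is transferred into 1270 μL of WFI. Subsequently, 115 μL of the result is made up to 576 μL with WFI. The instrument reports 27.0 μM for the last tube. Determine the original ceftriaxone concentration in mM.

Overall dilution factor = 5.978 × 5 × 15.00 × 5.009 = 2246.
Original = 27.0 μM × 2246 = 6.06 × 10⁴ μM = 60.6 mM.

60.6 mM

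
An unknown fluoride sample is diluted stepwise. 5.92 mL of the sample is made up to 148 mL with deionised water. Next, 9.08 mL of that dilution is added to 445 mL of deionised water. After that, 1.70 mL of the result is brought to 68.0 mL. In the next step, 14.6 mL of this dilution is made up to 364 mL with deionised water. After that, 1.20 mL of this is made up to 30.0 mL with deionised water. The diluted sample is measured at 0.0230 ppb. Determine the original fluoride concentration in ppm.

Overall dilution factor = 25 × 50.01 × 40 × 24.93 × 25 = 3.12 × 10⁷.
Original = 0.0230 ppb × 3.12 × 10⁷ = 7.17 × 10⁵ ppb = 717 ppm.

717 ppm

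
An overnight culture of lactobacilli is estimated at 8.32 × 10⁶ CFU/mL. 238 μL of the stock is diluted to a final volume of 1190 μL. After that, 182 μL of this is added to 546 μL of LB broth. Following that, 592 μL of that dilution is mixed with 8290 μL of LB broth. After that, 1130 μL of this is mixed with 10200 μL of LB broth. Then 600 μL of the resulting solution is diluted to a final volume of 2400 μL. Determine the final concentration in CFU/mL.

691 CFU/mL

Overall dilution factor = 5 × 4 × 15.00 × 10.03 × 4 = 1.20 × 10⁴.
8.32 × 10⁶ CFU/mL / 1.20 × 10⁴ = 691 CFU/mL.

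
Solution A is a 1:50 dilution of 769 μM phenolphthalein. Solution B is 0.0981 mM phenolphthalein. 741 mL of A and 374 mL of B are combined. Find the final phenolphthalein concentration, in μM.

43.1 μM

C_A = 769 μM / 50 = 15.4 μM.
C_B = 0.0981 mM = 98.1 μM.
C_mix = (C_A·V_A + C_B·V_B)/(V_A + V_B) = (15.4×741 + 98.1×374) / 1115 = 43.1 μM.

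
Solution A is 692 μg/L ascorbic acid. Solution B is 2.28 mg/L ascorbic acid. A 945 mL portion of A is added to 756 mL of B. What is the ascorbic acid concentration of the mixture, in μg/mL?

C_B = 2.28 mg/L = 2280 μg/L.
C_mix = (C_A·V_A + C_B·V_B)/(V_A + V_B) = (692×945 + 2280×756) / 1701 = 1398 μg/L = 1.40 μg/mL.

1.40 μg/mL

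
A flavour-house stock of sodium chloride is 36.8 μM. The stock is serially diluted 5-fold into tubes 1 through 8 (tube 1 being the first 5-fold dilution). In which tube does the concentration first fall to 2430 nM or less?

Tube n has concentration 36.8 μM / 5ⁿ.
Need 5ⁿ ≥ 36.8 μM / 2430 nM = 15.1, so n ≥ 1.69.
First such tube: n = 2.

tube 2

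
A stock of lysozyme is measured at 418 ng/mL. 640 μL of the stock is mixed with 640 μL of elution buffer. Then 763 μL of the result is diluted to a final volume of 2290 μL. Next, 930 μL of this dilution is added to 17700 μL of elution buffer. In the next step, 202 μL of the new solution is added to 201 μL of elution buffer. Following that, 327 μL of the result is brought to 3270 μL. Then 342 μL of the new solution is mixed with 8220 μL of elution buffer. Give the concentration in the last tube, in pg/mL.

Overall dilution factor = 2 × 3.001 × 20.03 × 1.995 × 10 × 25.04 = 6.01 × 10⁴.
418 ng/mL / 6.01 × 10⁴ = 6.96 × 10⁻³ ng/mL = 6.96 pg/mL.

6.96 pg/mL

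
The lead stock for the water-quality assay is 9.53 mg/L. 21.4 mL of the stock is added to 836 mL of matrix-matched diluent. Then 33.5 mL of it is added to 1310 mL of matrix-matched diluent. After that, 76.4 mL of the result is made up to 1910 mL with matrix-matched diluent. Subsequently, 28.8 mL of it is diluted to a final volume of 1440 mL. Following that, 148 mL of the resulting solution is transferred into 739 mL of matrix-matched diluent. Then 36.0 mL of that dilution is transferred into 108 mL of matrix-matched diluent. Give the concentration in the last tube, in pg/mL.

Overall dilution factor = 40.07 × 40.10 × 25 × 50 × 5.993 × 4 = 4.81 × 10⁷.
9.53 mg/L / 4.81 × 10⁷ = 1.98 × 10⁻⁷ mg/L = 0.198 pg/mL.

0.198 pg/mL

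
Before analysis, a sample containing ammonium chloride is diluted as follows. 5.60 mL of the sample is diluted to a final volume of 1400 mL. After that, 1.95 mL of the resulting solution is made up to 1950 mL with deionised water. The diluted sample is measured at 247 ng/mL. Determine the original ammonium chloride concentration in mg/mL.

61.8 mg/mL

Overall dilution factor = 250 × 1000 = 2.50 × 10⁵.
Original = 247 ng/mL × 2.50 × 10⁵ = 6.18 × 10⁷ ng/mL = 61.8 mg/mL.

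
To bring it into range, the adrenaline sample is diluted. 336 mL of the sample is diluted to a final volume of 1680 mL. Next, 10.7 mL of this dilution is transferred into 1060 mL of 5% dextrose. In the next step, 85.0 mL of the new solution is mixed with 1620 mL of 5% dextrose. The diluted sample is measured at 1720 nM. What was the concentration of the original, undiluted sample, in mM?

Overall dilution factor = 5 × 100.1 × 20.06 = 1.00 × 10⁴.
Original = 1720 nM × 1.00 × 10⁴ = 1.73 × 10⁷ nM = 17.3 mM.

17.3 mM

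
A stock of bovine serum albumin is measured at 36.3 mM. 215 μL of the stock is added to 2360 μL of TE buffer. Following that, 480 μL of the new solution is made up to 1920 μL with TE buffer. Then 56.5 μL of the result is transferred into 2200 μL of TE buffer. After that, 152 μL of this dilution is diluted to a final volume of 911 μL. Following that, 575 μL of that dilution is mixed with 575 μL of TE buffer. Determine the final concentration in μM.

Overall dilution factor = 11.98 × 4 × 39.94 × 5.993 × 2 = 2.29 × 10⁴.
36.3 mM / 2.29 × 10⁴ = 1.58 × 10⁻³ mM = 1.58 μM.

1.58 μM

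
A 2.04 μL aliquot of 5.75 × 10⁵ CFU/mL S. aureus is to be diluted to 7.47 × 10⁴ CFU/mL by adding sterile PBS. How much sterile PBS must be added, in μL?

13.7 μL

V₂ = C₁V₁/C₂ = 5.75 × 10⁵ × 2.04 / 7.47 × 10⁴ = 15.7 μL.
Diluent to add = V₂ − V₁ = 15.7 − 2.04 = 13.7 μL.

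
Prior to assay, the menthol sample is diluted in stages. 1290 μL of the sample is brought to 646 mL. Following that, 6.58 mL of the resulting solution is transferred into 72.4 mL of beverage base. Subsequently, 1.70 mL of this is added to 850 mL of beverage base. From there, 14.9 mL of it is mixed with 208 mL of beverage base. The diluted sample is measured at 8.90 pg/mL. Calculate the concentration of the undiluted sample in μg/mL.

Overall dilution factor = 500.8 × 12.00 × 501 × 14.96 = 4.51 × 10⁷.
Original = 8.90 pg/mL × 4.51 × 10⁷ = 4.01 × 10⁸ pg/mL = 401 μg/mL.

401 μg/mL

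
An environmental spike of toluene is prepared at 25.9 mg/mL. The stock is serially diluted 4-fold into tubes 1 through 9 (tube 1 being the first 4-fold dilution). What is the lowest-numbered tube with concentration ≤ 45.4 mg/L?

tube 5

Tube n has concentration 25.9 mg/mL / 4ⁿ.
Need 4ⁿ ≥ 25.9 mg/mL / 45.4 mg/L = 570, so n ≥ 4.58.
First such tube: n = 5.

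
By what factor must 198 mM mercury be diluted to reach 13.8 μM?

1.43 × 10⁴

Factor = C₀/C_target = 198 mM / 13.8 μM = 1.43 × 10⁴.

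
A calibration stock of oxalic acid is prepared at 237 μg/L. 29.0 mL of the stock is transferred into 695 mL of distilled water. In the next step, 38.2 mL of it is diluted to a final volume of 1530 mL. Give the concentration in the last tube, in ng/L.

237 ng/L

Overall dilution factor = 24.97 × 40.05 = 1000.
237 μg/L / 1000 = 0.237 μg/L = 237 ng/L.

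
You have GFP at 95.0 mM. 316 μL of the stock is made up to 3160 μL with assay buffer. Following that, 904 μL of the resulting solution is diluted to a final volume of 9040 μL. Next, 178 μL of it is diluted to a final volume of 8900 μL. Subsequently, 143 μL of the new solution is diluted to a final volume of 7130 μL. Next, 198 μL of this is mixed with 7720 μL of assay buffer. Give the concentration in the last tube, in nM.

9.53 nM

Overall dilution factor = 10 × 10 × 50 × 49.86 × 39.99 = 9.97 × 10⁶.
95.0 mM / 9.97 × 10⁶ = 9.53 × 10⁻⁶ mM = 9.53 nM.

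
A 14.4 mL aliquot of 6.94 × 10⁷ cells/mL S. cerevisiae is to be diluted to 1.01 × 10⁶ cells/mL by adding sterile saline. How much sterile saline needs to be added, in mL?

V₂ = C₁V₁/C₂ = 6.94 × 10⁷ × 14.4 / 1.01 × 10⁶ = 989 mL.
Diluent to add = V₂ − V₁ = 989 − 14.4 = 975 mL.

975 mL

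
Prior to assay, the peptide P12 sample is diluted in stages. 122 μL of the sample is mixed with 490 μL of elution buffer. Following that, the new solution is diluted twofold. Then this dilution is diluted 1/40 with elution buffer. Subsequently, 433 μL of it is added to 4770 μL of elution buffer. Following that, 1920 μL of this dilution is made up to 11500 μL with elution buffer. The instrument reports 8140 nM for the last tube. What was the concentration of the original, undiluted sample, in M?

Overall dilution factor = 5.016 × 2 × 40 × 12.02 × 5.990 = 2.89 × 10⁴.
Original = 8140 nM × 2.89 × 10⁴ = 2.35 × 10⁸ nM = 0.235 M.

0.235 M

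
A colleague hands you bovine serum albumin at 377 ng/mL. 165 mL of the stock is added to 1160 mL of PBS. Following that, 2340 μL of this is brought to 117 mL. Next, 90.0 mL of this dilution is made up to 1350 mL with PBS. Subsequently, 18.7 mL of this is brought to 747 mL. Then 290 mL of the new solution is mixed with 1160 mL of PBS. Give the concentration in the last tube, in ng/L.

0.313 ng/L

Overall dilution factor = 8.030 × 50 × 15 × 39.95 × 5 = 1.20 × 10⁶.
377 ng/mL / 1.20 × 10⁶ = 3.13 × 10⁻⁴ ng/mL = 0.313 ng/L.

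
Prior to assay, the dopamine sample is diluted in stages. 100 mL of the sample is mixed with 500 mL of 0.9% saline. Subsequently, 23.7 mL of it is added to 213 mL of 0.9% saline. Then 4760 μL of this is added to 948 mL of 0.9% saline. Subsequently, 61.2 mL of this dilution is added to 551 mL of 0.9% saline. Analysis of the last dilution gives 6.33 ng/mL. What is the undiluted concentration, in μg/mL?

Overall dilution factor = 6 × 9.987 × 200.2 × 10.00 = 1.20 × 10⁵.
Original = 6.33 ng/mL × 1.20 × 10⁵ = 7.59 × 10⁵ ng/mL = 759 μg/mL.

759 μg/mL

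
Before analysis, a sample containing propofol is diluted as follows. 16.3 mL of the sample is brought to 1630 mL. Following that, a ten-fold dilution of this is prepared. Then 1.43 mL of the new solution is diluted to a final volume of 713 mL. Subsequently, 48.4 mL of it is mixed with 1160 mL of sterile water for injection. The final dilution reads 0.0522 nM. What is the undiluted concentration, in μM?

650 μM

Overall dilution factor = 100 × 10 × 498.6 × 24.97 = 1.24 × 10⁷.
Original = 0.0522 nM × 1.24 × 10⁷ = 6.50 × 10⁵ nM = 650 μM.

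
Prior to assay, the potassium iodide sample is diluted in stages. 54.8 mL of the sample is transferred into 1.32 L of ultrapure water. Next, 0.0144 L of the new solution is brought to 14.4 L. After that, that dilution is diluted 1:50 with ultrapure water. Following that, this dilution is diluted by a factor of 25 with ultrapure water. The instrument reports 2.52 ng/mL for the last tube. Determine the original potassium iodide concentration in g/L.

79.0 g/L

Overall dilution factor = 25.09 × 1000 × 50 × 25 = 3.14 × 10⁷.
Original = 2.52 ng/mL × 3.14 × 10⁷ = 7.90 × 10⁷ ng/mL = 79.0 g/L.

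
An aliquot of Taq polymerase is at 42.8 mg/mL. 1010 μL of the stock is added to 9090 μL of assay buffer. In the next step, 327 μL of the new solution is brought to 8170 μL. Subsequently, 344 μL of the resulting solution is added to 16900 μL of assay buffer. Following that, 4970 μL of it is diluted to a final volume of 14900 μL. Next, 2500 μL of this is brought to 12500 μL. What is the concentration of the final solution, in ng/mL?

Overall dilution factor = 10 × 24.98 × 50.13 × 2.998 × 5 = 1.88 × 10⁵.
42.8 mg/mL / 1.88 × 10⁵ = 2.28 × 10⁻⁴ mg/mL = 228 ng/mL.

228 ng/mL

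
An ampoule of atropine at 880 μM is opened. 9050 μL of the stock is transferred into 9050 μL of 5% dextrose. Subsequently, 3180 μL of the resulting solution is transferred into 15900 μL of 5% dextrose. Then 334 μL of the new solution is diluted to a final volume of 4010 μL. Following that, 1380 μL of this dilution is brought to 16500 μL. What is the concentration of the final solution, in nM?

511 nM

Overall dilution factor = 2 × 6 × 12.01 × 11.96 = 1723.
880 μM / 1723 = 0.511 μM = 511 nM.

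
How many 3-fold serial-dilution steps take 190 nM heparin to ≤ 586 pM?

6

Need 3ⁿ ≥ 324, so n ≥ log(324)/log(3) = 5.26.
Minimum whole steps: n = 6.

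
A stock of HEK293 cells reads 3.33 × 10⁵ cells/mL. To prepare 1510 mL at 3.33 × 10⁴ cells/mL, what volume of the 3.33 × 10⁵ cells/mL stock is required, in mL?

151 mL

V₁ = C₂V₂/C₁ = 3.33 × 10⁴ × 1510 / 3.33 × 10⁵ = 151 mL.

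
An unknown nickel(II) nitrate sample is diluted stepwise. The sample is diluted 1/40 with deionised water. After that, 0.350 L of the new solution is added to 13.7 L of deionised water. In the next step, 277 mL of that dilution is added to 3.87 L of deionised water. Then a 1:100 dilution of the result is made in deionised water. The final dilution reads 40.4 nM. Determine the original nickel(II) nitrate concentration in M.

0.0971 M

Overall dilution factor = 40 × 40.14 × 14.97 × 100 = 2.40 × 10⁶.
Original = 40.4 nM × 2.40 × 10⁶ = 9.71 × 10⁷ nM = 0.0971 M.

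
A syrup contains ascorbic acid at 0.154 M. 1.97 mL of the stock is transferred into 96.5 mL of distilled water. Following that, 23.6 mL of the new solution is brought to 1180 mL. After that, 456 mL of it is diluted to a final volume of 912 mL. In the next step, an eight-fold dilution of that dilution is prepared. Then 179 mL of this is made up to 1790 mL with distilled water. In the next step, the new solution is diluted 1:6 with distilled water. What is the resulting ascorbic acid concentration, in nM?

Overall dilution factor = 49.98 × 50 × 2 × 8 × 10 × 6 = 2.40 × 10⁶.
0.154 M / 2.40 × 10⁶ = 6.42 × 10⁻⁸ M = 64.2 nM.

64.2 nM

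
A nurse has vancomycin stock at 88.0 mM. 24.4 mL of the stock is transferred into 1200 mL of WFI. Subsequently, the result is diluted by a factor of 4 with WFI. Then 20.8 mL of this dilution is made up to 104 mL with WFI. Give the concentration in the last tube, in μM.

87.7 μM

Overall dilution factor = 50.18 × 4 × 5 = 1004.
88.0 mM / 1004 = 0.0877 mM = 87.7 μM.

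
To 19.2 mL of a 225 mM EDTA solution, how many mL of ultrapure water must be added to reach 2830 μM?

1510 mL

2830 μM = 2.83 mM.
V₂ = C₁V₁/C₂ = 225 × 19.2 / 2.83 = 1527 mL.
Diluent to add = V₂ − V₁ = 1527 − 19.2 = 1510 mL.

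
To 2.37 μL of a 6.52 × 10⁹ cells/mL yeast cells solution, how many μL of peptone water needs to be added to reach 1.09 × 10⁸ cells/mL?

V₂ = C₁V₁/C₂ = 6.52 × 10⁹ × 2.37 / 1.09 × 10⁸ = 142 μL.
Diluent to add = V₂ − V₁ = 142 − 2.37 = 139 μL.

139 μL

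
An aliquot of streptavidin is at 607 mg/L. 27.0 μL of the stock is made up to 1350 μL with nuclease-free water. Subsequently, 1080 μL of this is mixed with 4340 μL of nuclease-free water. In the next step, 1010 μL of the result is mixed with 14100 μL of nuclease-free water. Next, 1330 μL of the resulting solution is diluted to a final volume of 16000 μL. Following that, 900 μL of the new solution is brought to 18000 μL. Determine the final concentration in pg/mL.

Overall dilution factor = 50 × 5.019 × 14.96 × 12.03 × 20 = 9.03 × 10⁵.
607 mg/L / 9.03 × 10⁵ = 6.72 × 10⁻⁴ mg/L = 672 pg/mL.

672 pg/mL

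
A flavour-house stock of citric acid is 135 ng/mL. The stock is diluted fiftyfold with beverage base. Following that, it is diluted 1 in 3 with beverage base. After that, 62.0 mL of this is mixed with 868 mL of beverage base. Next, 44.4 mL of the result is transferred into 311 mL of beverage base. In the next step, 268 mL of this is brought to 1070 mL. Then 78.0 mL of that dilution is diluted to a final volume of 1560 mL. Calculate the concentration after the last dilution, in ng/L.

0.0939 ng/L

Overall dilution factor = 50 × 3 × 15 × 8.005 × 3.993 × 20 = 1.44 × 10⁶.
135 ng/mL / 1.44 × 10⁶ = 9.39 × 10⁻⁵ ng/mL = 0.0939 ng/L.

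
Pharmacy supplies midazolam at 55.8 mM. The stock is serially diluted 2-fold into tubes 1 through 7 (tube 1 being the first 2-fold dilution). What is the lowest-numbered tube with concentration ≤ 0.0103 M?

tube 3

Tube n has concentration 55.8 mM / 2ⁿ.
Need 2ⁿ ≥ 55.8 mM / 0.0103 M = 5.42, so n ≥ 2.44.
First such tube: n = 3.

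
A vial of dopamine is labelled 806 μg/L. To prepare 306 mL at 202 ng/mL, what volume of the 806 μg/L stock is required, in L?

0.0767 L

202 ng/mL = 202 μg/L.
V₁ = C₂V₂/C₁ = 202 × 306 / 806 = 76.7 mL = 0.0767 L.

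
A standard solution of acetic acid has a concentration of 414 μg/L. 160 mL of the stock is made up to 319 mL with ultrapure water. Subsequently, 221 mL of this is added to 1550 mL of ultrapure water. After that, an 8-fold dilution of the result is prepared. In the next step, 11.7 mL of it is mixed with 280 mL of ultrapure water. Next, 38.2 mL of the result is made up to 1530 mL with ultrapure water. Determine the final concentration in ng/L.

Overall dilution factor = 1.994 × 8.014 × 8 × 24.93 × 40.05 = 1.28 × 10⁵.
414 μg/L / 1.28 × 10⁵ = 3.24 × 10⁻³ μg/L = 3.24 ng/L.

3.24 ng/L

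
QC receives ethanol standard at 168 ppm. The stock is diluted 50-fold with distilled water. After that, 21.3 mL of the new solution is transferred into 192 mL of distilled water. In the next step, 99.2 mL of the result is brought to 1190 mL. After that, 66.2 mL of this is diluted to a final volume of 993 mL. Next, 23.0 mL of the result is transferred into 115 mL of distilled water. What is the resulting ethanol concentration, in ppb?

Overall dilution factor = 50 × 10.01 × 12.00 × 15 × 6 = 5.41 × 10⁵.
168 ppm / 5.41 × 10⁵ = 3.11 × 10⁻⁴ ppm = 0.311 ppb.

0.311 ppb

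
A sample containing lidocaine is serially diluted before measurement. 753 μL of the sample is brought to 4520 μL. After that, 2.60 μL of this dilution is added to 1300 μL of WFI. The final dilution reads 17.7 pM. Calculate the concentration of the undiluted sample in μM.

Overall dilution factor = 6.003 × 501 = 3007.
Original = 17.7 pM × 3007 = 5.32 × 10⁴ pM = 0.0532 μM.

0.0532 μM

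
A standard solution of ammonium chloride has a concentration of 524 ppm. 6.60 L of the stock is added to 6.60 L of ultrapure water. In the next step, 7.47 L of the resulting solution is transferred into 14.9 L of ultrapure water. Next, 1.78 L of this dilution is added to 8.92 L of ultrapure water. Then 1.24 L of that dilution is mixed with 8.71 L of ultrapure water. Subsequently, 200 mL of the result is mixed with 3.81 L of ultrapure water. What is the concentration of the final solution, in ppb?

Overall dilution factor = 2 × 2.995 × 6.011 × 8.024 × 20.05 = 5792.
524 ppm / 5792 = 0.0905 ppm = 90.5 ppb.

90.5 ppb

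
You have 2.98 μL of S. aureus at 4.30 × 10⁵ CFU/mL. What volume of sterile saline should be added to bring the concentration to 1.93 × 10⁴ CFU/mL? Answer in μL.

V₂ = C₁V₁/C₂ = 4.30 × 10⁵ × 2.98 / 1.93 × 10⁴ = 66.4 μL.
Diluent to add = V₂ − V₁ = 66.4 − 2.98 = 63.4 μL.

63.4 μL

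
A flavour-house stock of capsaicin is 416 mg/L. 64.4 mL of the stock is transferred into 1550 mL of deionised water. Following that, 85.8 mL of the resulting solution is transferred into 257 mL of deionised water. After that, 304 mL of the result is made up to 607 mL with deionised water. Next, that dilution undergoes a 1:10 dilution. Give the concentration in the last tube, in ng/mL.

208 ng/mL

Overall dilution factor = 25.07 × 3.995 × 1.997 × 10 = 2000.
416 mg/L / 2000 = 0.208 mg/L = 208 ng/mL.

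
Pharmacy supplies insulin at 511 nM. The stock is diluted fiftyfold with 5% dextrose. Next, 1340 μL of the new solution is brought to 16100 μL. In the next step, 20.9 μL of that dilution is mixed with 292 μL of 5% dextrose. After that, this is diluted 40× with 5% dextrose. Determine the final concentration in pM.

1.42 pM

Overall dilution factor = 50 × 12.01 × 14.97 × 40 = 3.60 × 10⁵.
511 nM / 3.60 × 10⁵ = 1.42 × 10⁻³ nM = 1.42 pM.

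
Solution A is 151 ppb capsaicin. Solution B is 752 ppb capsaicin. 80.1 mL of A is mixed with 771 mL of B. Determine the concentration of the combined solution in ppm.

C_mix = (C_A·V_A + C_B·V_B)/(V_A + V_B) = (151×80.1 + 752×771) / 851.1 = 695 ppb = 0.695 ppm.

0.695 ppm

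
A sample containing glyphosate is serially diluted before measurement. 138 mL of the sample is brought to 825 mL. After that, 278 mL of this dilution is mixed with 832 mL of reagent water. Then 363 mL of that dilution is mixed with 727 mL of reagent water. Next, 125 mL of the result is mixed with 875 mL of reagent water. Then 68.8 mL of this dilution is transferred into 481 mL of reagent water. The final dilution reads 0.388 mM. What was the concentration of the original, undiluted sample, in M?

Overall dilution factor = 5.978 × 3.993 × 3.003 × 8 × 7.991 = 4582.
Original = 0.388 mM × 4582 = 1778 mM = 1.78 M.

1.78 M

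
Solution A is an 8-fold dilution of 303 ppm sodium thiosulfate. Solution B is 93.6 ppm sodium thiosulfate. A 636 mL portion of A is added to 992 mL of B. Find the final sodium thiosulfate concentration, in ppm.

C_A = 303 ppm / 8 = 37.9 ppm.
C_mix = (C_A·V_A + C_B·V_B)/(V_A + V_B) = (37.9×636 + 93.6×992) / 1628 = 71.8 ppm.

71.8 ppm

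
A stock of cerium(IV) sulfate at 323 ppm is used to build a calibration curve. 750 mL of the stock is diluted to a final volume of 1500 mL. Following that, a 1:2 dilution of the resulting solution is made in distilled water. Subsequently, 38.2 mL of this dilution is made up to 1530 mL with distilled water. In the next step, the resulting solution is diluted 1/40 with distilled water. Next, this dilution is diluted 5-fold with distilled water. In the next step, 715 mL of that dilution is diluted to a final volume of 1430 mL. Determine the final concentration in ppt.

Overall dilution factor = 2 × 2 × 40.05 × 40 × 5 × 2 = 6.41 × 10⁴.
323 ppm / 6.41 × 10⁴ = 5.04 × 10⁻³ ppm = 5040 ppt.

5040 ppt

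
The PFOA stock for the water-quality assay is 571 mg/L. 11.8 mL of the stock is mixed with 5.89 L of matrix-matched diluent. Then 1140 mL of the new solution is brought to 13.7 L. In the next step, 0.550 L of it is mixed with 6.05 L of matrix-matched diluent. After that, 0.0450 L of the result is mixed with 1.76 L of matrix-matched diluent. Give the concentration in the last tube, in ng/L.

Overall dilution factor = 500.2 × 12.02 × 12 × 40.11 = 2.89 × 10⁶.
571 mg/L / 2.89 × 10⁶ = 1.97 × 10⁻⁴ mg/L = 197 ng/L.

197 ng/L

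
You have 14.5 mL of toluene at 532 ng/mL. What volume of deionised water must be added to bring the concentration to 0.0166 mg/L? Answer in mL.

0.0166 mg/L = 16.6 ng/mL.
V₂ = C₁V₁/C₂ = 532 × 14.5 / 16.6 = 465 mL.
Diluent to add = V₂ − V₁ = 465 − 14.5 = 450 mL.

450 mL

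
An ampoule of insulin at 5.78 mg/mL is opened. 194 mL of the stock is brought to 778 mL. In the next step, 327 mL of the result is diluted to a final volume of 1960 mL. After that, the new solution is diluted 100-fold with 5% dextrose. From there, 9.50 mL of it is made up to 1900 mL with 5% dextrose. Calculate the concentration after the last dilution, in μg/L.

Overall dilution factor = 4.010 × 5.994 × 100 × 200 = 4.81 × 10⁵.
5.78 mg/mL / 4.81 × 10⁵ = 1.20 × 10⁻⁵ mg/mL = 12.0 μg/L.

12.0 μg/L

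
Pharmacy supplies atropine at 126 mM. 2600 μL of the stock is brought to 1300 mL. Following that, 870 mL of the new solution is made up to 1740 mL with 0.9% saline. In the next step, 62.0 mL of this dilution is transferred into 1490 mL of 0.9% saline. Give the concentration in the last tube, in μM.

Overall dilution factor = 500 × 2 × 25.03 = 2.50 × 10⁴.
126 mM / 2.50 × 10⁴ = 5.03 × 10⁻³ mM = 5.03 μM.

5.03 μM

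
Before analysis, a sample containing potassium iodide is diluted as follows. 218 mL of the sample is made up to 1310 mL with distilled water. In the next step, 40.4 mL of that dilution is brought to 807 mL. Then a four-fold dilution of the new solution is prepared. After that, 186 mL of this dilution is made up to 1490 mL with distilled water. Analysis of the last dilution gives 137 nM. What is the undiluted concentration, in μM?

527 μM

Overall dilution factor = 6.009 × 19.98 × 4 × 8.011 = 3846.
Original = 137 nM × 3846 = 5.27 × 10⁵ nM = 527 μM.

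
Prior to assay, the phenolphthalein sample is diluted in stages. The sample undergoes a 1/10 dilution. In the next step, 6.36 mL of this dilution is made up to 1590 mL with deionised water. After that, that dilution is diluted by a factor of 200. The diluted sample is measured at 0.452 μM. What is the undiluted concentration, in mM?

Overall dilution factor = 10 × 250 × 200 = 5.00 × 10⁵.
Original = 0.452 μM × 5.00 × 10⁵ = 2.26 × 10⁵ μM = 226 mM.

226 mM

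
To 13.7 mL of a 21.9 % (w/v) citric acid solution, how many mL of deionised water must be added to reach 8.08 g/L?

358 mL

8.08 g/L = 0.808 % (w/v).
V₂ = C₁V₁/C₂ = 21.9 × 13.7 / 0.808 = 371 mL.
Diluent to add = V₂ − V₁ = 371 − 13.7 = 358 mL.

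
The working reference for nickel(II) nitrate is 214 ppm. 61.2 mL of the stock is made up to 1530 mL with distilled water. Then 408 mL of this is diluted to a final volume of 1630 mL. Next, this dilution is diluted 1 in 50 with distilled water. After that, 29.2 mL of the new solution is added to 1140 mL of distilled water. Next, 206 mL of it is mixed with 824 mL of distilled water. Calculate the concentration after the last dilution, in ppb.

Overall dilution factor = 25 × 3.995 × 50 × 40.04 × 5 = 10.00 × 10⁵.
214 ppm / 10.00 × 10⁵ = 2.14 × 10⁻⁴ ppm = 0.214 ppb.

0.214 ppb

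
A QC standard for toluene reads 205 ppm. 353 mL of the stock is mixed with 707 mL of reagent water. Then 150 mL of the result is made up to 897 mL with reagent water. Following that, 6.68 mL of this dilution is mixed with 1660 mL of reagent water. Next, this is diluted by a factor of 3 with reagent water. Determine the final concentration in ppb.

15.3 ppb

Overall dilution factor = 3.003 × 5.980 × 249.5 × 3 = 1.34 × 10⁴.
205 ppm / 1.34 × 10⁴ = 0.0153 ppm = 15.3 ppb.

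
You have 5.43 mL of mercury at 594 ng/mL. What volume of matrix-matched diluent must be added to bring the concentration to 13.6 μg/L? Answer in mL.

13.6 μg/L = 13.6 ng/mL.
V₂ = C₁V₁/C₂ = 594 × 5.43 / 13.6 = 237 mL.
Diluent to add = V₂ − V₁ = 237 − 5.43 = 232 mL.

232 mL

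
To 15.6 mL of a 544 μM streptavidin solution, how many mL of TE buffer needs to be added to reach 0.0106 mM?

785 mL

0.0106 mM = 10.6 μM.
V₂ = C₁V₁/C₂ = 544 × 15.6 / 10.6 = 801 mL.
Diluent to add = V₂ − V₁ = 801 − 15.6 = 785 mL.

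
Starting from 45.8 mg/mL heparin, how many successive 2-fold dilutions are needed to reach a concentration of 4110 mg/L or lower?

Need 2ⁿ ≥ 11.1, so n ≥ log(11.1)/log(2) = 3.48.
Minimum whole steps: n = 4.

4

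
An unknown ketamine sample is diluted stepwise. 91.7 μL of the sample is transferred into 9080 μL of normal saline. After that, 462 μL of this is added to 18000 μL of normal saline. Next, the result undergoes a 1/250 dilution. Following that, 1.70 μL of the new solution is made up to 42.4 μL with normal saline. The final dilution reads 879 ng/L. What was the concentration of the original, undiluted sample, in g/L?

21.9 g/L

Overall dilution factor = 100.0 × 39.96 × 250 × 24.94 = 2.49 × 10⁷.
Original = 879 ng/L × 2.49 × 10⁷ = 2.19 × 10¹⁰ ng/L = 21.9 g/L.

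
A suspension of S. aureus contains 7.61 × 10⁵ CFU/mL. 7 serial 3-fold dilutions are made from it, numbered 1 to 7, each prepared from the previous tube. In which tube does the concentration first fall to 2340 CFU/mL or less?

Tube n has concentration 7.61 × 10⁵ CFU/mL / 3ⁿ.
Need 3ⁿ ≥ 7.61 × 10⁵ CFU/mL / 2340 CFU/mL = 325, so n ≥ 5.27.
First such tube: n = 6.

tube 6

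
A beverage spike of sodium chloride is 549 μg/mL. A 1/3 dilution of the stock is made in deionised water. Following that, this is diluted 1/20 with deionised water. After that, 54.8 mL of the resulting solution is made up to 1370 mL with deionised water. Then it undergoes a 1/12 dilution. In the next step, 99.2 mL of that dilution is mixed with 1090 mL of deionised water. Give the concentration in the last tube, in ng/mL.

2.54 ng/mL

Overall dilution factor = 3 × 20 × 25 × 12 × 11.99 = 2.16 × 10⁵.
549 μg/mL / 2.16 × 10⁵ = 2.54 × 10⁻³ μg/mL = 2.54 ng/mL.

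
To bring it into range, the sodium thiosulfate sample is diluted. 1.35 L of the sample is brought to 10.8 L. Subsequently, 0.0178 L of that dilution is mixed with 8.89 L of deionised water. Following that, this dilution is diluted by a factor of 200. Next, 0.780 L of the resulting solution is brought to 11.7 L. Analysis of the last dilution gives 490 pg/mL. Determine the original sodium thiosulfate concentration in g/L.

5.89 g/L

Overall dilution factor = 8 × 500.4 × 200 × 15 = 1.20 × 10⁷.
Original = 490 pg/mL × 1.20 × 10⁷ = 5.89 × 10⁹ pg/mL = 5.89 g/L.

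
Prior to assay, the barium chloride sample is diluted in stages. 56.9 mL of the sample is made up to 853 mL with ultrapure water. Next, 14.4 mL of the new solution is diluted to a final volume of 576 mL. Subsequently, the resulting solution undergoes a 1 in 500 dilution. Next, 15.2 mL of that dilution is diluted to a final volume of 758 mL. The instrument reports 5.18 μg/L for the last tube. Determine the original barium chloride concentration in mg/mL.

Overall dilution factor = 14.99 × 40 × 500 × 49.87 = 1.50 × 10⁷.
Original = 5.18 μg/L × 1.50 × 10⁷ = 7.75 × 10⁷ μg/L = 77.5 mg/mL.

77.5 mg/mL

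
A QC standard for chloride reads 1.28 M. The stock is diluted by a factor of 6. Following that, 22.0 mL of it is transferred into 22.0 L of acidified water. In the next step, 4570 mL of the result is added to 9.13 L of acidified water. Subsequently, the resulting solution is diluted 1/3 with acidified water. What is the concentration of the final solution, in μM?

Overall dilution factor = 6 × 1001 × 2.998 × 3 = 5.40 × 10⁴.
1.28 M / 5.40 × 10⁴ = 2.37 × 10⁻⁵ M = 23.7 μM.

23.7 μM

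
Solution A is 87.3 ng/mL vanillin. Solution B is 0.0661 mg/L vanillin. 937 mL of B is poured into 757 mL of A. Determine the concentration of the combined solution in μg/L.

C_B = 0.0661 mg/L = 66.1 ng/mL.
C_mix = (C_A·V_A + C_B·V_B)/(V_A + V_B) = (87.3×757 + 66.1×937) / 1694 = 75.6 ng/mL = 75.6 μg/L.

75.6 μg/L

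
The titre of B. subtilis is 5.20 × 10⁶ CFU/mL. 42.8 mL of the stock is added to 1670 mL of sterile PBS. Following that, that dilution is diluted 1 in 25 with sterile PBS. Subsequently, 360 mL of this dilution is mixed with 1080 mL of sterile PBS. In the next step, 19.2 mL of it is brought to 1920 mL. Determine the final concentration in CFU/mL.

Overall dilution factor = 40.02 × 25 × 4 × 100 = 4.00 × 10⁵.
5.20 × 10⁶ CFU/mL / 4.00 × 10⁵ = 13.0 CFU/mL.

13.0 CFU/mL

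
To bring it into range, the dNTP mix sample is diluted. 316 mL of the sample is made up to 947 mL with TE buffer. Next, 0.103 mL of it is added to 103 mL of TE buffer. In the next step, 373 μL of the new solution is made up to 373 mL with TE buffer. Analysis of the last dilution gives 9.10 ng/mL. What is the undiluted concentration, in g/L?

Overall dilution factor = 2.997 × 1001 × 1000 = 3.00 × 10⁶.
Original = 9.10 ng/mL × 3.00 × 10⁶ = 2.73 × 10⁷ ng/mL = 27.3 g/L.

27.3 g/L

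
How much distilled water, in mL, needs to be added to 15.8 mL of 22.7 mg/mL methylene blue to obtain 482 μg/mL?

728 mL

482 μg/mL = 0.482 mg/mL.
V₂ = C₁V₁/C₂ = 22.7 × 15.8 / 0.482 = 744 mL.
Diluent to add = V₂ − V₁ = 744 − 15.8 = 728 mL.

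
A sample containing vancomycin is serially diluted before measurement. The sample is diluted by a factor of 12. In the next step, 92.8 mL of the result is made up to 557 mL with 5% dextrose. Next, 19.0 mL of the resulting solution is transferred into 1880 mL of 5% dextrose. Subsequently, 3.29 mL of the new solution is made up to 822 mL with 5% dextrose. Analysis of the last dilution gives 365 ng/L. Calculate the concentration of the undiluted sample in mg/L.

656 mg/L

Overall dilution factor = 12 × 6.002 × 99.95 × 249.8 = 1.80 × 10⁶.
Original = 365 ng/L × 1.80 × 10⁶ = 6.56 × 10⁸ ng/L = 656 mg/L.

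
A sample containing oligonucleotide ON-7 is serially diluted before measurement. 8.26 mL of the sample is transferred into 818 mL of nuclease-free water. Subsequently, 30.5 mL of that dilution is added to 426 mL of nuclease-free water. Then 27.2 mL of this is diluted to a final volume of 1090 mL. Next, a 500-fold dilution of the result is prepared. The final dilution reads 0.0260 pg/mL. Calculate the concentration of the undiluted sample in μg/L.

Overall dilution factor = 100.0 × 14.97 × 40.07 × 500 = 3.00 × 10⁷.
Original = 0.0260 pg/mL × 3.00 × 10⁷ = 7.80 × 10⁵ pg/mL = 780 μg/L.

780 μg/L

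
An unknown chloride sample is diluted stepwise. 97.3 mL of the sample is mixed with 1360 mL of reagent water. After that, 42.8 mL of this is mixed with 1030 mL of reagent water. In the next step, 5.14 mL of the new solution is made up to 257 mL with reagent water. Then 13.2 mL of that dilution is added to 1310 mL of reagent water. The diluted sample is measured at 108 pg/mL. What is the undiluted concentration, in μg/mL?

Overall dilution factor = 14.98 × 25.07 × 50 × 100.2 = 1.88 × 10⁶.
Original = 108 pg/mL × 1.88 × 10⁶ = 2.03 × 10⁸ pg/mL = 203 μg/mL.

203 μg/mL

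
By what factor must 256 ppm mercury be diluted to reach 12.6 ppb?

2.03 × 10⁴

Factor = C₀/C_target = 256 ppm / 12.6 ppb = 2.03 × 10⁴.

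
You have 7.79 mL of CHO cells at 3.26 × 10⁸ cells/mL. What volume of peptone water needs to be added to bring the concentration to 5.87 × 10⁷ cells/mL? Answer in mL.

V₂ = C₁V₁/C₂ = 3.26 × 10⁸ × 7.79 / 5.87 × 10⁷ = 43.3 mL.
Diluent to add = V₂ − V₁ = 43.3 − 7.79 = 35.5 mL.

35.5 mL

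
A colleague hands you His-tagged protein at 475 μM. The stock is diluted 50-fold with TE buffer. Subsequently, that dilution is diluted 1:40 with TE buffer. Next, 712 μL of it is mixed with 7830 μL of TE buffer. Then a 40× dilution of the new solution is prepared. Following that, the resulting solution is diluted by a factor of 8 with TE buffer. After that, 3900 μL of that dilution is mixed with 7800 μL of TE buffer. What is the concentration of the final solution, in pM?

20.6 pM

Overall dilution factor = 50 × 40 × 12.00 × 40 × 8 × 3 = 2.30 × 10⁷.
475 μM / 2.30 × 10⁷ = 2.06 × 10⁻⁵ μM = 20.6 pM.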